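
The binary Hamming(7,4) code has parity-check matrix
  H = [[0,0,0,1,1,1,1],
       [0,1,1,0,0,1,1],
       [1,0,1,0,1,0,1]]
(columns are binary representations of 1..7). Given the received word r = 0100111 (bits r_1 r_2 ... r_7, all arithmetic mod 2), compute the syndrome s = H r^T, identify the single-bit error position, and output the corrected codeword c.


s = (1, 1, 0)^T, error position = 6, corrected codeword c = 0100101

Compute s = H r^T mod 2 one row at a time:
  s_1 = 0 + 1 + 1 + 1 = 3 ≡ 1 (mod 2).
  s_2 = 1 + 0 + 1 + 1 = 3 ≡ 1 (mod 2).
  s_3 = 0 + 0 + 1 + 1 = 2 ≡ 0 (mod 2).
s = (1, 1, 0)^T — this equals column 6 of H (binary 110), so error is at position 6.
Correct: flip bit 6 of r = 0100111 to get c = 0100101.


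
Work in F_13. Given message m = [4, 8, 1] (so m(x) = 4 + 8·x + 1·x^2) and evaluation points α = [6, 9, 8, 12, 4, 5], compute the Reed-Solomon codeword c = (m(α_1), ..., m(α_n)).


c = [10, 1, 2, 10, 0, 4]

Message polynomial: m(x) = 4 + 8·x + 1·x^2 (mod 13).
For each evaluation point α_i, compute m(α_i) mod 13:
  α_1 = 6: Horner steps 1 → 1 → 10, so m(6) = 10.
  α_2 = 9: Horner steps 1 → 4 → 1, so m(9) = 1.
  α_3 = 8: Horner steps 1 → 3 → 2, so m(8) = 2.
  α_4 = 12: Horner steps 1 → 7 → 10, so m(12) = 10.
  α_5 = 4: Horner steps 1 → 12 → 0, so m(4) = 0.
  α_6 = 5: Horner steps 1 → 0 → 4, so m(5) = 4.
Codeword c = [10, 1, 2, 10, 0, 4] ∈ F_13^6.


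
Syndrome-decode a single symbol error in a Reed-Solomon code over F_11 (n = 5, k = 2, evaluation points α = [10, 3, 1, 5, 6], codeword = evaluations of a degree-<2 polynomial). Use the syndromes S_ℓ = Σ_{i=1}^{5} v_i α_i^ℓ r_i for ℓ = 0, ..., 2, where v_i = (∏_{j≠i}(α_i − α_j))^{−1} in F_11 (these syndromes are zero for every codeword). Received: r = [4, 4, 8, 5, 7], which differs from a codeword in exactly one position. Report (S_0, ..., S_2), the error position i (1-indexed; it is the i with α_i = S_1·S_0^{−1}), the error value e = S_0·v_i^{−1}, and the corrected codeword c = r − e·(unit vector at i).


S = (9, 5, 4), error at position 2, error magnitude e = 3, c = [4, 1, 8, 5, 7].

Step 1: column multipliers v_i = (∏_{j≠i}(α_i − α_j))^{−1} mod 11.
  i = 1 (α = 10): (10−3)(10−1)(10−5)(10−6) = 7·9·5·4 = 1260 ≡ 6, so v_1 = 6^{−1} = 2 (mod 11).
  i = 2 (α = 3): (3−10)(3−1)(3−5)(3−6) = (−7)·2·(−2)·(−3) = −84 ≡ 4, so v_2 = 4^{−1} = 3 (mod 11).
  i = 3 (α = 1): (1−10)(1−3)(1−5)(1−6) = (−9)·(−2)·(−4)·(−5) = 360 ≡ 8, so v_3 = 8^{−1} = 7 (mod 11).
  i = 4 (α = 5): (5−10)(5−3)(5−1)(5−6) = (−5)·2·4·(−1) = 40 ≡ 7, so v_4 = 7^{−1} = 8 (mod 11).
  i = 5 (α = 6): (6−10)(6−3)(6−1)(6−5) = (−4)·3·5·1 = −60 ≡ 6, so v_5 = 6^{−1} = 2 (mod 11).
  v = [2, 3, 7, 8, 2].
Step 2: syndromes of r = [4, 4, 8, 5, 7] (all sums mod 11).
  S_0 = Σ v_i r_i = 2·4 + 3·4 + 7·8 + 8·5 + 2·7 = 130 ≡ 9.
  S_1 = Σ v_i α_i r_i = 2·10·4 + 3·3·4 + 7·1·8 + 8·5·5 + 2·6·7 = 456 ≡ 5.
  α_i^2 mod 11 = [1, 9, 1, 3, 3].
  S_2 = Σ v_i α_i^2 r_i = 2·1·4 + 3·9·4 + 7·1·8 + 8·3·5 + 2·3·7 = 334 ≡ 4.
  S = (9, 5, 4) ≠ 0, so r is not a codeword (an error is present).
Step 3: locate the error. For a single error e at position i, S_ℓ = v_i·e·α_i^ℓ, so α_err = S_1/S_0.
  S_0^{−1} = 9^{−1} = 5 (mod 11), so α_err = 5·5 = 25 ≡ 3 = α_2. Error position i = 2.
  Consistency check: S_2/S_1 = 4·9 = 36 ≡ 3 = α_err ✓ (single-error assumption holds).
Step 4: error magnitude e = S_0/v_2 = S_0·∏_{j≠2}(α_2 − α_j) = 9·4 = 36 ≡ 3 (mod 11).
Step 5: correct position 2: c_2 = r_2 − e = 4 − 3 ≡ 1 (mod 11). Hence c = [4, 1, 8, 5, 7].
  Check: interpolating c through the α_i gives m(x) = 6 + 2·x (degree < 2) with m(α_i) = c_i for every i, so c is indeed a codeword.


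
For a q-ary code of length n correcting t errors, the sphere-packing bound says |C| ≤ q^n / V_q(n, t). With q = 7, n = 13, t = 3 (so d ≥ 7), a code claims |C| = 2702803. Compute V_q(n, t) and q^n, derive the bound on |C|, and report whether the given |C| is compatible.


V_q(n, t) = 64663, q^n = 96889010407, Hamming bound = 1498368, |C| = 2702803 > bound (violated).

Step 1: Compute V_q(n, t) = Σ_{j=0}^3 C(n, j) (q−1)^j.
  j = 0: C(13,0)·(6)^0 = 1·1 = 1.
  j = 1: C(13,1)·(6)^1 = 13·6 = 78.
  j = 2: C(13,2)·(6)^2 = 78·36 = 2808.
  j = 3: C(13,3)·(6)^3 = 286·216 = 61776.
  V_q(n, t) = 1 + 78 + 2808 + 61776 = 64663.
Step 2: q^n = 7^13 = 96889010407.
Step 3: Hamming bound ⌊q^n / V_q(n,t)⌋ = ⌊96889010407/64663⌋ = 1498368.
Step 4: Compare |C| = 2702803 to 1498368: violated.
The claimed |C| lies above the Hamming bound, so no 7-ary code of length 13 with d ≥ 7 can have 2702803 codewords.


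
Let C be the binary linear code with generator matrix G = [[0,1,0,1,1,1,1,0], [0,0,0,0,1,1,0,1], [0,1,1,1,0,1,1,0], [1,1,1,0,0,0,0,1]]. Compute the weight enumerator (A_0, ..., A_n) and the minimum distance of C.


Weight distribution: A_0 = 1, A_2 = 1, A_3 = 3, A_4 = 5, A_5 = 4, A_6 = 1, A_7 = 1. Minimum distance d = 2.

Enumerate all 2^4 = 16 messages m ∈ F_2^4.
For each, compute codeword c = mG in F_2^8, then tally its weight.
  m = 0000 → c = 00000000, weight = 0.
  m = 1000 → c = 01011110, weight = 5.
  m = 0100 → c = 00001101, weight = 3.
  m = 1100 → c = 01010011, weight = 4.
  m = 0010 → c = 01110110, weight = 5.
  m = 1010 → c = 00101000, weight = 2.
  m = 0110 → c = 01111011, weight = 6.
  m = 1110 → c = 00100101, weight = 3.
  m = 0001 → c = 11100001, weight = 4.
  m = 1001 → c = 10111111, weight = 7.
  m = 0101 → c = 11101100, weight = 5.
  m = 1101 → c = 10110010, weight = 4.
  m = 0011 → c = 10010111, weight = 5.
  m = 1011 → c = 11001001, weight = 4.
  m = 0111 → c = 10011010, weight = 4.
  m = 1111 → c = 11000100, weight = 3.
Tally weights:
  weight 0: 1 codewords.
  weight 2: 1 codewords.
  weight 3: 3 codewords.
  weight 4: 5 codewords.
  weight 5: 4 codewords.
  weight 6: 1 codewords.
  weight 7: 1 codewords.
Minimum distance d = smallest w > 0 with A_w > 0 = 2.
Sanity: Σ A_w = 16 = 2^4 = 16 ✓.


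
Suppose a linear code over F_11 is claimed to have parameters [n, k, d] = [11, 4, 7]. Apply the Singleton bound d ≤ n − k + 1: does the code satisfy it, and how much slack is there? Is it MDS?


Singleton RHS = n − k + 1 = 8, slack = 1, bound satisfied, not MDS.

Singleton bound: d ≤ n − k + 1.
Here n = 11, k = 4, so n − k + 1 = 8.
Given d = 7, check d ≤ 8: YES.
Slack = (n − k + 1) − d = 1.
The code is NOT MDS (slack = 1 > 0).
Description: the claimed parameters are [11, 4, 7]_11; such a code would be non-MDS.


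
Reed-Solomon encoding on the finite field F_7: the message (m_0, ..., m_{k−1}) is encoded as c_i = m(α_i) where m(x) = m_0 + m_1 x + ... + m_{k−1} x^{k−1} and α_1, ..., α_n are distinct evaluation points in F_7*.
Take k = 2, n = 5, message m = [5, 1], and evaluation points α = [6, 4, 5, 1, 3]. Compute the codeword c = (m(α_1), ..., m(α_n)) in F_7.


c = [4, 2, 3, 6, 1]

Message polynomial: m(x) = 5 + 1·x (mod 7).
For each evaluation point α_i, compute m(α_i) mod 7:
  α_1 = 6: Horner steps 1 → 4, so m(6) = 4.
  α_2 = 4: Horner steps 1 → 2, so m(4) = 2.
  α_3 = 5: Horner steps 1 → 3, so m(5) = 3.
  α_4 = 1: Horner steps 1 → 6, so m(1) = 6.
  α_5 = 3: Horner steps 1 → 1, so m(3) = 1.
Codeword c = [4, 2, 3, 6, 1] ∈ F_7^5.


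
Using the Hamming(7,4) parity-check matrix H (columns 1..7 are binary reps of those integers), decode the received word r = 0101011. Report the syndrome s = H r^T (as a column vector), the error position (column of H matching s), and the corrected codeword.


s = (1, 1, 1)^T, error position = 7, corrected codeword c = 0101010

Compute s = H r^T mod 2 one row at a time:
  s_1 = 1 + 0 + 1 + 1 = 3 ≡ 1 (mod 2).
  s_2 = 1 + 0 + 1 + 1 = 3 ≡ 1 (mod 2).
  s_3 = 0 + 0 + 0 + 1 = 1 ≡ 1 (mod 2).
s = (1, 1, 1)^T — this equals column 7 of H (binary 111), so error is at position 7.
Correct: flip bit 7 of r = 0101011 to get c = 0101010.


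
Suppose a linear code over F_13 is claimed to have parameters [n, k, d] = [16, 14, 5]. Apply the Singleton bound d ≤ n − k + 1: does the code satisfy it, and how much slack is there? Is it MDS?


Singleton RHS = n − k + 1 = 3, slack = -2, bound violated (no such code; not MDS).

Singleton bound: d ≤ n − k + 1.
Here n = 16, k = 14, so n − k + 1 = 3.
Given d = 5, check d ≤ 3: NO.
Slack = (n − k + 1) − d = -2.
The slack is negative: d = 5 exceeds n − k + 1 = 3 by 2, so the Singleton bound is violated and no linear [16, 14, 5]_13 code can exist. In particular it is not MDS (MDS requires d = n − k + 1 exactly).
Description: the claimed parameters are [16, 14, 5]_13; such a code would be impossible (violates the Singleton bound).


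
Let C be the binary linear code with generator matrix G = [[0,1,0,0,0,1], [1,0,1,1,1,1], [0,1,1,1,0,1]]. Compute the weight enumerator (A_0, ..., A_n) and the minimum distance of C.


Weight distribution: A_0 = 1, A_2 = 2, A_3 = 2, A_4 = 1, A_5 = 2. Minimum distance d = 2.

Enumerate all 2^3 = 8 messages m ∈ F_2^3.
For each, compute codeword c = mG in F_2^6, then tally its weight.
  m = 000 → c = 000000, weight = 0.
  m = 100 → c = 010001, weight = 2.
  m = 010 → c = 101111, weight = 5.
  m = 110 → c = 111110, weight = 5.
  m = 001 → c = 011101, weight = 4.
  m = 101 → c = 001100, weight = 2.
  m = 011 → c = 110010, weight = 3.
  m = 111 → c = 100011, weight = 3.
Tally weights:
  weight 0: 1 codewords.
  weight 2: 2 codewords.
  weight 3: 2 codewords.
  weight 4: 1 codewords.
  weight 5: 2 codewords.
Minimum distance d = smallest w > 0 with A_w > 0 = 2.
Sanity: Σ A_w = 8 = 2^3 = 8 ✓.


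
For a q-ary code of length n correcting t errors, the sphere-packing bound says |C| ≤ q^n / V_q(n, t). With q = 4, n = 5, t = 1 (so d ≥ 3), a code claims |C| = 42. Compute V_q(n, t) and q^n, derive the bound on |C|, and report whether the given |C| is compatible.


V_q(n, t) = 16, q^n = 1024, Hamming bound = 64, |C| = 42 ≤ bound (satisfied).

Step 1: Compute V_q(n, t) = Σ_{j=0}^1 C(n, j) (q−1)^j.
  j = 0: C(5,0)·(3)^0 = 1·1 = 1.
  j = 1: C(5,1)·(3)^1 = 5·3 = 15.
  V_q(n, t) = 1 + 15 = 16.
Step 2: q^n = 4^5 = 1024.
Step 3: Hamming bound ⌊q^n / V_q(n,t)⌋ = ⌊1024/16⌋ = 64.
Step 4: Compare |C| = 42 to 64: satisfied.
The claimed |C| lies below the Hamming bound.


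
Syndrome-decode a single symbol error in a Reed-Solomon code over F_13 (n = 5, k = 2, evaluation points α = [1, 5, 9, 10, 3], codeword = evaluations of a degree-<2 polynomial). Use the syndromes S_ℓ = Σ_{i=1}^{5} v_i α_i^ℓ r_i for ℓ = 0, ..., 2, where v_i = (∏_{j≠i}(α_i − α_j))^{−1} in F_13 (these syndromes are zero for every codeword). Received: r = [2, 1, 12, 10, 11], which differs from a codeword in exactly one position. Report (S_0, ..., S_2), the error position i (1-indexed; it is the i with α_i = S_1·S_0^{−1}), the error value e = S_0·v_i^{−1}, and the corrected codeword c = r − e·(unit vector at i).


S = (5, 12, 8), error at position 2, error magnitude e = 7, c = [2, 7, 12, 10, 11].

Step 1: column multipliers v_i = (∏_{j≠i}(α_i − α_j))^{−1} mod 13.
  i = 1 (α = 1): (1−5)(1−9)(1−10)(1−3) = (−4)·(−8)·(−9)·(−2) = 576 ≡ 4, so v_1 = 4^{−1} = 10 (mod 13).
  i = 2 (α = 5): (5−1)(5−9)(5−10)(5−3) = 4·(−4)·(−5)·2 = 160 ≡ 4, so v_2 = 4^{−1} = 10 (mod 13).
  i = 3 (α = 9): (9−1)(9−5)(9−10)(9−3) = 8·4·(−1)·6 = −192 ≡ 3, so v_3 = 3^{−1} = 9 (mod 13).
  i = 4 (α = 10): (10−1)(10−5)(10−9)(10−3) = 9·5·1·7 = 315 ≡ 3, so v_4 = 3^{−1} = 9 (mod 13).
  i = 5 (α = 3): (3−1)(3−5)(3−9)(3−10) = 2·(−2)·(−6)·(−7) = −168 ≡ 1, so v_5 = 1^{−1} = 1 (mod 13).
  v = [10, 10, 9, 9, 1].
Step 2: syndromes of r = [2, 1, 12, 10, 11] (all sums mod 13).
  S_0 = Σ v_i r_i = 10·2 + 10·1 + 9·12 + 9·10 + 1·11 = 239 ≡ 5.
  S_1 = Σ v_i α_i r_i = 10·1·2 + 10·5·1 + 9·9·12 + 9·10·10 + 1·3·11 = 1975 ≡ 12.
  α_i^2 mod 13 = [1, 12, 3, 9, 9].
  S_2 = Σ v_i α_i^2 r_i = 10·1·2 + 10·12·1 + 9·3·12 + 9·9·10 + 1·9·11 = 1373 ≡ 8.
  S = (5, 12, 8) ≠ 0, so r is not a codeword (an error is present).
Step 3: locate the error. For a single error e at position i, S_ℓ = v_i·e·α_i^ℓ, so α_err = S_1/S_0.
  S_0^{−1} = 5^{−1} = 8 (mod 13), so α_err = 12·8 = 96 ≡ 5 = α_2. Error position i = 2.
  Consistency check: S_2/S_1 = 8·12 = 96 ≡ 5 = α_err ✓ (single-error assumption holds).
Step 4: error magnitude e = S_0/v_2 = S_0·∏_{j≠2}(α_2 − α_j) = 5·4 = 20 ≡ 7 (mod 13).
Step 5: correct position 2: c_2 = r_2 − e = 1 − 7 ≡ 7 (mod 13). Hence c = [2, 7, 12, 10, 11].
  Check: interpolating c through the α_i gives m(x) = 4 + 11·x (degree < 2) with m(α_i) = c_i for every i, so c is indeed a codeword.


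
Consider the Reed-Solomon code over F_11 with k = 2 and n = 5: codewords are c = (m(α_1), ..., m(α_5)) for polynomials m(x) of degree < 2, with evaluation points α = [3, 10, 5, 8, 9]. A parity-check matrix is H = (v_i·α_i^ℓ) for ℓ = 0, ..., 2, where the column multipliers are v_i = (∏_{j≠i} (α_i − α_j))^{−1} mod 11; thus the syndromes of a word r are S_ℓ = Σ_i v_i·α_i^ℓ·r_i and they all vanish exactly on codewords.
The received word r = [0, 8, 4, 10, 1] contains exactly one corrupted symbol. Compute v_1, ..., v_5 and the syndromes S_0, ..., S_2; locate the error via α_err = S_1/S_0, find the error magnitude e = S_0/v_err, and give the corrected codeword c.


S = (4, 7, 4), error at position 2, error magnitude e = 5, c = [0, 3, 4, 10, 1].

Step 1: column multipliers v_i = (∏_{j≠i}(α_i − α_j))^{−1} mod 11.
  i = 1 (α = 3): (3−10)(3−5)(3−8)(3−9) = (−7)·(−2)·(−5)·(−6) = 420 ≡ 2, so v_1 = 2^{−1} = 6 (mod 11).
  i = 2 (α = 10): (10−3)(10−5)(10−8)(10−9) = 7·5·2·1 = 70 ≡ 4, so v_2 = 4^{−1} = 3 (mod 11).
  i = 3 (α = 5): (5−3)(5−10)(5−8)(5−9) = 2·(−5)·(−3)·(−4) = −120 ≡ 1, so v_3 = 1^{−1} = 1 (mod 11).
  i = 4 (α = 8): (8−3)(8−10)(8−5)(8−9) = 5·(−2)·3·(−1) = 30 ≡ 8, so v_4 = 8^{−1} = 7 (mod 11).
  i = 5 (α = 9): (9−3)(9−10)(9−5)(9−8) = 6·(−1)·4·1 = −24 ≡ 9, so v_5 = 9^{−1} = 5 (mod 11).
  v = [6, 3, 1, 7, 5].
Step 2: syndromes of r = [0, 8, 4, 10, 1] (all sums mod 11).
  S_0 = Σ v_i r_i = 6·0 + 3·8 + 1·4 + 7·10 + 5·1 = 103 ≡ 4.
  S_1 = Σ v_i α_i r_i = 6·3·0 + 3·10·8 + 1·5·4 + 7·8·10 + 5·9·1 = 865 ≡ 7.
  α_i^2 mod 11 = [9, 1, 3, 9, 4].
  S_2 = Σ v_i α_i^2 r_i = 6·9·0 + 3·1·8 + 1·3·4 + 7·9·10 + 5·4·1 = 686 ≡ 4.
  S = (4, 7, 4) ≠ 0, so r is not a codeword (an error is present).
Step 3: locate the error. For a single error e at position i, S_ℓ = v_i·e·α_i^ℓ, so α_err = S_1/S_0.
  S_0^{−1} = 4^{−1} = 3 (mod 11), so α_err = 7·3 = 21 ≡ 10 = α_2. Error position i = 2.
  Consistency check: S_2/S_1 = 4·8 = 32 ≡ 10 = α_err ✓ (single-error assumption holds).
Step 4: error magnitude e = S_0/v_2 = S_0·∏_{j≠2}(α_2 − α_j) = 4·4 = 16 ≡ 5 (mod 11).
Step 5: correct position 2: c_2 = r_2 − e = 8 − 5 ≡ 3 (mod 11). Hence c = [0, 3, 4, 10, 1].
  Check: interpolating c through the α_i gives m(x) = 5 + 2·x (degree < 2) with m(α_i) = c_i for every i, so c is indeed a codeword.


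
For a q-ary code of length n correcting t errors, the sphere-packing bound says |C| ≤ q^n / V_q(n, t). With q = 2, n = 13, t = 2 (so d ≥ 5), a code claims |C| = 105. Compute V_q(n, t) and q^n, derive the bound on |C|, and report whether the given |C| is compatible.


V_q(n, t) = 92, q^n = 8192, Hamming bound = 89, |C| = 105 > bound (violated).

Step 1: Compute V_q(n, t) = Σ_{j=0}^2 C(n, j) (q−1)^j.
  j = 0: C(13,0)·(1)^0 = 1·1 = 1.
  j = 1: C(13,1)·(1)^1 = 13·1 = 13.
  j = 2: C(13,2)·(1)^2 = 78·1 = 78.
  V_q(n, t) = 1 + 13 + 78 = 92.
Step 2: q^n = 2^13 = 8192.
Step 3: Hamming bound ⌊q^n / V_q(n,t)⌋ = ⌊8192/92⌋ = 89.
Step 4: Compare |C| = 105 to 89: violated.
The claimed |C| lies above the Hamming bound, so no 2-ary code of length 13 with d ≥ 5 can have 105 codewords.


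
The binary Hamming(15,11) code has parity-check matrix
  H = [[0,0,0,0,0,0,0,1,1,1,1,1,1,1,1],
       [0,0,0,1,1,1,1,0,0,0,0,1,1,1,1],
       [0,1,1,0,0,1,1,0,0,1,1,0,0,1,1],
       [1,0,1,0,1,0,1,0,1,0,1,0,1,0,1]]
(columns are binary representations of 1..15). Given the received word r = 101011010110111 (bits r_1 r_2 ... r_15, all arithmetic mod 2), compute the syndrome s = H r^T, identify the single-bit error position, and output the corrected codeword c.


s = (0, 1, 0, 0)^T, error position = 4, corrected codeword c = 101111010110111

Compute s = H r^T mod 2 one row at a time:
  s_1 = 1 + 0 + 1 + 1 + 0 + 1 + 1 + 1 = 6 ≡ 0 (mod 2).
  s_2 = 0 + 1 + 1 + 0 + 0 + 1 + 1 + 1 = 5 ≡ 1 (mod 2).
  s_3 = 0 + 1 + 1 + 0 + 1 + 1 + 1 + 1 = 6 ≡ 0 (mod 2).
  s_4 = 1 + 1 + 1 + 0 + 0 + 1 + 1 + 1 = 6 ≡ 0 (mod 2).
s = (0, 1, 0, 0)^T — this equals column 4 of H (binary 0100), so error is at position 4.
Correct: flip bit 4 of r = 101011010110111 to get c = 101111010110111.


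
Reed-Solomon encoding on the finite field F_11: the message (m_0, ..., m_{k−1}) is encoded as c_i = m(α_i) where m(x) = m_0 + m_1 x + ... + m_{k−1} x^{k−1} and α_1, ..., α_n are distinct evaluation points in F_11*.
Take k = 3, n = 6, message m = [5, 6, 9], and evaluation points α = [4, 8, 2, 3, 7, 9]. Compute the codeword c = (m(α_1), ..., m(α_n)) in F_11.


c = [8, 2, 9, 5, 4, 7]

Message polynomial: m(x) = 5 + 6·x + 9·x^2 (mod 11).
For each evaluation point α_i, compute m(α_i) mod 11:
  α_1 = 4: Horner steps 9 → 9 → 8, so m(4) = 8.
  α_2 = 8: Horner steps 9 → 1 → 2, so m(8) = 2.
  α_3 = 2: Horner steps 9 → 2 → 9, so m(2) = 9.
  α_4 = 3: Horner steps 9 → 0 → 5, so m(3) = 5.
  α_5 = 7: Horner steps 9 → 3 → 4, so m(7) = 4.
  α_6 = 9: Horner steps 9 → 10 → 7, so m(9) = 7.
Codeword c = [8, 2, 9, 5, 4, 7] ∈ F_11^6.


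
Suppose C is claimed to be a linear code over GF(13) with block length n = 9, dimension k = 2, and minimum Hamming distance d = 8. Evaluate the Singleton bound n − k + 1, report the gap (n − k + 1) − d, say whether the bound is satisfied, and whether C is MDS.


Singleton RHS = n − k + 1 = 8, slack = 0, bound satisfied, MDS.

Singleton bound: d ≤ n − k + 1.
Here n = 9, k = 2, so n − k + 1 = 8.
Given d = 8, check d ≤ 8: YES.
Slack = (n − k + 1) − d = 0.
The code is MDS (slack = 0).
Description: the claimed parameters are [9, 2, 8]_13; such a code would be MDS (meets Singleton bound).


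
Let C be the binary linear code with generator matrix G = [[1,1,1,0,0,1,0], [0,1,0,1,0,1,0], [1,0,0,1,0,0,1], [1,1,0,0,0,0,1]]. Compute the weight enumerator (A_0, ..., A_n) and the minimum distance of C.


Weight distribution: A_0 = 1, A_1 = 1, A_2 = 2, A_3 = 6, A_4 = 5, A_5 = 1. Minimum distance d = 1.

Enumerate all 2^4 = 16 messages m ∈ F_2^4.
For each, compute codeword c = mG in F_2^7, then tally its weight.
  m = 0000 → c = 0000000, weight = 0.
  m = 1000 → c = 1110010, weight = 4.
  m = 0100 → c = 0101010, weight = 3.
  m = 1100 → c = 1011000, weight = 3.
  m = 0010 → c = 1001001, weight = 3.
  m = 1010 → c = 0111011, weight = 5.
  m = 0110 → c = 1100011, weight = 4.
  m = 1110 → c = 0010001, weight = 2.
  m = 0001 → c = 1100001, weight = 3.
  m = 1001 → c = 0010011, weight = 3.
  m = 0101 → c = 1001011, weight = 4.
  m = 1101 → c = 0111001, weight = 4.
  m = 0011 → c = 0101000, weight = 2.
  m = 1011 → c = 1011010, weight = 4.
  m = 0111 → c = 0000010, weight = 1.
  m = 1111 → c = 1110000, weight = 3.
Tally weights:
  weight 0: 1 codewords.
  weight 1: 1 codewords.
  weight 2: 2 codewords.
  weight 3: 6 codewords.
  weight 4: 5 codewords.
  weight 5: 1 codewords.
Minimum distance d = smallest w > 0 with A_w > 0 = 1.
Sanity: Σ A_w = 16 = 2^4 = 16 ✓.


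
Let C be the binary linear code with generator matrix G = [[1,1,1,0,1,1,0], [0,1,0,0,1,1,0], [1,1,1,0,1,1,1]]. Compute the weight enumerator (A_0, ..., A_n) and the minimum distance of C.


Weight distribution: A_0 = 1, A_1 = 1, A_2 = 1, A_3 = 2, A_4 = 1, A_5 = 1, A_6 = 1. Minimum distance d = 1.

Enumerate all 2^3 = 8 messages m ∈ F_2^3.
For each, compute codeword c = mG in F_2^7, then tally its weight.
  m = 000 → c = 0000000, weight = 0.
  m = 100 → c = 1110110, weight = 5.
  m = 010 → c = 0100110, weight = 3.
  m = 110 → c = 1010000, weight = 2.
  m = 001 → c = 1110111, weight = 6.
  m = 101 → c = 0000001, weight = 1.
  m = 011 → c = 1010001, weight = 3.
  m = 111 → c = 0100111, weight = 4.
Tally weights:
  weight 0: 1 codewords.
  weight 1: 1 codewords.
  weight 2: 1 codewords.
  weight 3: 2 codewords.
  weight 4: 1 codewords.
  weight 5: 1 codewords.
  weight 6: 1 codewords.
Minimum distance d = smallest w > 0 with A_w > 0 = 1.
Sanity: Σ A_w = 8 = 2^3 = 8 ✓.


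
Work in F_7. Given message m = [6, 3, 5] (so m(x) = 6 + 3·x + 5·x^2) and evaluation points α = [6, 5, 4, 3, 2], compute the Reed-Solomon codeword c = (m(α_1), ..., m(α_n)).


c = [1, 6, 0, 4, 4]

Message polynomial: m(x) = 6 + 3·x + 5·x^2 (mod 7).
For each evaluation point α_i, compute m(α_i) mod 7:
  α_1 = 6: Horner steps 5 → 5 → 1, so m(6) = 1.
  α_2 = 5: Horner steps 5 → 0 → 6, so m(5) = 6.
  α_3 = 4: Horner steps 5 → 2 → 0, so m(4) = 0.
  α_4 = 3: Horner steps 5 → 4 → 4, so m(3) = 4.
  α_5 = 2: Horner steps 5 → 6 → 4, so m(2) = 4.
Codeword c = [1, 6, 0, 4, 4] ∈ F_7^5.


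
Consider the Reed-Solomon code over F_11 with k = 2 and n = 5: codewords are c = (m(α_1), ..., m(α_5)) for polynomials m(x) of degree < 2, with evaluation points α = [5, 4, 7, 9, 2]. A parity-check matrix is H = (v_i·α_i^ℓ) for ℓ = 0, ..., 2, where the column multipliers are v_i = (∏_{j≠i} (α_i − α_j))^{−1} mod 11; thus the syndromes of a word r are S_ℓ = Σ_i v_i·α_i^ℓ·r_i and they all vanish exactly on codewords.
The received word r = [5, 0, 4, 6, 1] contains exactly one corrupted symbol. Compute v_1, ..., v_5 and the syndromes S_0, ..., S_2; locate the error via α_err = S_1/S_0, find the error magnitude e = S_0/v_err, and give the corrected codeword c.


S = (5, 1, 9), error at position 4, error magnitude e = 3, c = [5, 0, 4, 3, 1].

Step 1: column multipliers v_i = (∏_{j≠i}(α_i − α_j))^{−1} mod 11.
  i = 1 (α = 5): (5−4)(5−7)(5−9)(5−2) = 1·(−2)·(−4)·3 = 24 ≡ 2, so v_1 = 2^{−1} = 6 (mod 11).
  i = 2 (α = 4): (4−5)(4−7)(4−9)(4−2) = (−1)·(−3)·(−5)·2 = −30 ≡ 3, so v_2 = 3^{−1} = 4 (mod 11).
  i = 3 (α = 7): (7−5)(7−4)(7−9)(7−2) = 2·3·(−2)·5 = −60 ≡ 6, so v_3 = 6^{−1} = 2 (mod 11).
  i = 4 (α = 9): (9−5)(9−4)(9−7)(9−2) = 4·5·2·7 = 280 ≡ 5, so v_4 = 5^{−1} = 9 (mod 11).
  i = 5 (α = 2): (2−5)(2−4)(2−7)(2−9) = (−3)·(−2)·(−5)·(−7) = 210 ≡ 1, so v_5 = 1^{−1} = 1 (mod 11).
  v = [6, 4, 2, 9, 1].
Step 2: syndromes of r = [5, 0, 4, 6, 1] (all sums mod 11).
  S_0 = Σ v_i r_i = 6·5 + 4·0 + 2·4 + 9·6 + 1·1 = 93 ≡ 5.
  S_1 = Σ v_i α_i r_i = 6·5·5 + 4·4·0 + 2·7·4 + 9·9·6 + 1·2·1 = 694 ≡ 1.
  α_i^2 mod 11 = [3, 5, 5, 4, 4].
  S_2 = Σ v_i α_i^2 r_i = 6·3·5 + 4·5·0 + 2·5·4 + 9·4·6 + 1·4·1 = 350 ≡ 9.
  S = (5, 1, 9) ≠ 0, so r is not a codeword (an error is present).
Step 3: locate the error. For a single error e at position i, S_ℓ = v_i·e·α_i^ℓ, so α_err = S_1/S_0.
  S_0^{−1} = 5^{−1} = 9 (mod 11), so α_err = 1·9 = 9 ≡ 9 = α_4. Error position i = 4.
  Consistency check: S_2/S_1 = 9·1 = 9 ≡ 9 = α_err ✓ (single-error assumption holds).
Step 4: error magnitude e = S_0/v_4 = S_0·∏_{j≠4}(α_4 − α_j) = 5·5 = 25 ≡ 3 (mod 11).
Step 5: correct position 4: c_4 = r_4 − e = 6 − 3 ≡ 3 (mod 11). Hence c = [5, 0, 4, 3, 1].
  Check: interpolating c through the α_i gives m(x) = 2 + 5·x (degree < 2) with m(α_i) = c_i for every i, so c is indeed a codeword.


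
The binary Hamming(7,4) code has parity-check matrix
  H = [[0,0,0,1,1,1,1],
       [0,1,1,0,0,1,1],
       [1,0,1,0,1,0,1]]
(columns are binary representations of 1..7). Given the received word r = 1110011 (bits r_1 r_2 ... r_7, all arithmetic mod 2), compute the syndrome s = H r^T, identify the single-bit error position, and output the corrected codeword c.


s = (0, 0, 1)^T, error position = 1, corrected codeword c = 0110011

Compute s = H r^T mod 2 one row at a time:
  s_1 = 0 + 0 + 1 + 1 = 2 ≡ 0 (mod 2).
  s_2 = 1 + 1 + 1 + 1 = 4 ≡ 0 (mod 2).
  s_3 = 1 + 1 + 0 + 1 = 3 ≡ 1 (mod 2).
s = (0, 0, 1)^T — this equals column 1 of H (binary 001), so error is at position 1.
Correct: flip bit 1 of r = 1110011 to get c = 0110011.


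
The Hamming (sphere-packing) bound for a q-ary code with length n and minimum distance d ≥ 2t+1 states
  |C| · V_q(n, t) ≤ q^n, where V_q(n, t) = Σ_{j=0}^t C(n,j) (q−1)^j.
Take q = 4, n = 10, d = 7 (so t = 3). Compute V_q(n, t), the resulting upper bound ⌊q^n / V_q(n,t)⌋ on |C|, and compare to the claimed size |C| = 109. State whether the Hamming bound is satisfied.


V_q(n, t) = 3676, q^n = 1048576, Hamming bound = 285, |C| = 109 ≤ bound (satisfied).

Step 1: Compute V_q(n, t) = Σ_{j=0}^3 C(n, j) (q−1)^j.
  j = 0: C(10,0)·(3)^0 = 1·1 = 1.
  j = 1: C(10,1)·(3)^1 = 10·3 = 30.
  j = 2: C(10,2)·(3)^2 = 45·9 = 405.
  j = 3: C(10,3)·(3)^3 = 120·27 = 3240.
  V_q(n, t) = 1 + 30 + 405 + 3240 = 3676.
Step 2: q^n = 4^10 = 1048576.
Step 3: Hamming bound ⌊q^n / V_q(n,t)⌋ = ⌊1048576/3676⌋ = 285.
Step 4: Compare |C| = 109 to 285: satisfied.
The claimed |C| lies below the Hamming bound.


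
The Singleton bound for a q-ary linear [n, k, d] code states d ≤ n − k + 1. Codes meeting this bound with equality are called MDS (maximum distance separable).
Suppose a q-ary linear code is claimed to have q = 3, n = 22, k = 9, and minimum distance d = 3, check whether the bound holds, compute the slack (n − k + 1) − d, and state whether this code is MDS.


Singleton RHS = n − k + 1 = 14, slack = 11, bound satisfied, not MDS.

Singleton bound: d ≤ n − k + 1.
Here n = 22, k = 9, so n − k + 1 = 14.
Given d = 3, check d ≤ 14: YES.
Slack = (n − k + 1) − d = 11.
The code is NOT MDS (slack = 11 > 0).
Description: the claimed parameters are [22, 9, 3]_3; such a code would be non-MDS.


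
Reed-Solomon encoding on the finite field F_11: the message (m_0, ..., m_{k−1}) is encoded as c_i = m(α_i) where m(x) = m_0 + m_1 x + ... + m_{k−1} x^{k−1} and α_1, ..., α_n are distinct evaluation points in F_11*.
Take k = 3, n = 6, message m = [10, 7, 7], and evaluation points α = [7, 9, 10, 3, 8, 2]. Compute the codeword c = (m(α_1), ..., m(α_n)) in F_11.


c = [6, 2, 10, 6, 8, 8]

Message polynomial: m(x) = 10 + 7·x + 7·x^2 (mod 11).
For each evaluation point α_i, compute m(α_i) mod 11:
  α_1 = 7: Horner steps 7 → 1 → 6, so m(7) = 6.
  α_2 = 9: Horner steps 7 → 4 → 2, so m(9) = 2.
  α_3 = 10: Horner steps 7 → 0 → 10, so m(10) = 10.
  α_4 = 3: Horner steps 7 → 6 → 6, so m(3) = 6.
  α_5 = 8: Horner steps 7 → 8 → 8, so m(8) = 8.
  α_6 = 2: Horner steps 7 → 10 → 8, so m(2) = 8.
Codeword c = [6, 2, 10, 6, 8, 8] ∈ F_11^6.


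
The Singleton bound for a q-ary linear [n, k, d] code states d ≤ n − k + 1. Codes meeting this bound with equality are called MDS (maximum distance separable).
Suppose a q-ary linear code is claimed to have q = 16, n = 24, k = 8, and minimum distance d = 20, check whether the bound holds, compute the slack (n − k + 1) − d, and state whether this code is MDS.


Singleton RHS = n − k + 1 = 17, slack = -3, bound violated (no such code; not MDS).

Singleton bound: d ≤ n − k + 1.
Here n = 24, k = 8, so n − k + 1 = 17.
Given d = 20, check d ≤ 17: NO.
Slack = (n − k + 1) − d = -3.
The slack is negative: d = 20 exceeds n − k + 1 = 17 by 3, so the Singleton bound is violated and no linear [24, 8, 20]_16 code can exist. In particular it is not MDS (MDS requires d = n − k + 1 exactly).
Description: the claimed parameters are [24, 8, 20]_16; such a code would be impossible (violates the Singleton bound).


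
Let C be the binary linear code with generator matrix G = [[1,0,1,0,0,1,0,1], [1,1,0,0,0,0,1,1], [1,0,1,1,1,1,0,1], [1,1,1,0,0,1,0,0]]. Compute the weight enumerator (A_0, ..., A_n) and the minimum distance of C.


Weight distribution: A_0 = 1, A_2 = 3, A_4 = 7, A_6 = 5. Minimum distance d = 2.

Enumerate all 2^4 = 16 messages m ∈ F_2^4.
For each, compute codeword c = mG in F_2^8, then tally its weight.
  m = 0000 → c = 00000000, weight = 0.
  m = 1000 → c = 10100101, weight = 4.
  m = 0100 → c = 11000011, weight = 4.
  m = 1100 → c = 01100110, weight = 4.
  m = 0010 → c = 10111101, weight = 6.
  m = 1010 → c = 00011000, weight = 2.
  m = 0110 → c = 01111110, weight = 6.
  m = 1110 → c = 11011011, weight = 6.
  m = 0001 → c = 11100100, weight = 4.
  m = 1001 → c = 01000001, weight = 2.
  m = 0101 → c = 00100111, weight = 4.
  m = 1101 → c = 10000010, weight = 2.
  m = 0011 → c = 01011001, weight = 4.
  m = 1011 → c = 11111100, weight = 6.
  m = 0111 → c = 10011010, weight = 4.
  m = 1111 → c = 00111111, weight = 6.
Tally weights:
  weight 0: 1 codewords.
  weight 2: 3 codewords.
  weight 4: 7 codewords.
  weight 6: 5 codewords.
Minimum distance d = smallest w > 0 with A_w > 0 = 2.
Sanity: Σ A_w = 16 = 2^4 = 16 ✓.


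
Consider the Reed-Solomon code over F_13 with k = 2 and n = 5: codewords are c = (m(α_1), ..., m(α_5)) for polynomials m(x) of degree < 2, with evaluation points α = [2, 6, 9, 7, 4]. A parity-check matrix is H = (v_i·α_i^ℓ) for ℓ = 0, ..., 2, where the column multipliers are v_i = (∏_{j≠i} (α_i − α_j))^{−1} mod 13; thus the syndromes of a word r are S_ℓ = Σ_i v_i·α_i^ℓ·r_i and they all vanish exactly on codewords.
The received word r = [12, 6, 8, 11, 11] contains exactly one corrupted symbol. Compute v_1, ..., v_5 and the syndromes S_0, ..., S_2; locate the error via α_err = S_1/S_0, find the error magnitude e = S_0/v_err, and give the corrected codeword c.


S = (3, 12, 9), error at position 5, error magnitude e = 2, c = [12, 6, 8, 11, 9].

Step 1: column multipliers v_i = (∏_{j≠i}(α_i − α_j))^{−1} mod 13.
  i = 1 (α = 2): (2−6)(2−9)(2−7)(2−4) = (−4)·(−7)·(−5)·(−2) = 280 ≡ 7, so v_1 = 7^{−1} = 2 (mod 13).
  i = 2 (α = 6): (6−2)(6−9)(6−7)(6−4) = 4·(−3)·(−1)·2 = 24 ≡ 11, so v_2 = 11^{−1} = 6 (mod 13).
  i = 3 (α = 9): (9−2)(9−6)(9−7)(9−4) = 7·3·2·5 = 210 ≡ 2, so v_3 = 2^{−1} = 7 (mod 13).
  i = 4 (α = 7): (7−2)(7−6)(7−9)(7−4) = 5·1·(−2)·3 = −30 ≡ 9, so v_4 = 9^{−1} = 3 (mod 13).
  i = 5 (α = 4): (4−2)(4−6)(4−9)(4−7) = 2·(−2)·(−5)·(−3) = −60 ≡ 5, so v_5 = 5^{−1} = 8 (mod 13).
  v = [2, 6, 7, 3, 8].
Step 2: syndromes of r = [12, 6, 8, 11, 11] (all sums mod 13).
  S_0 = Σ v_i r_i = 2·12 + 6·6 + 7·8 + 3·11 + 8·11 = 237 ≡ 3.
  S_1 = Σ v_i α_i r_i = 2·2·12 + 6·6·6 + 7·9·8 + 3·7·11 + 8·4·11 = 1351 ≡ 12.
  α_i^2 mod 13 = [4, 10, 3, 10, 3].
  S_2 = Σ v_i α_i^2 r_i = 2·4·12 + 6·10·6 + 7·3·8 + 3·10·11 + 8·3·11 = 1218 ≡ 9.
  S = (3, 12, 9) ≠ 0, so r is not a codeword (an error is present).
Step 3: locate the error. For a single error e at position i, S_ℓ = v_i·e·α_i^ℓ, so α_err = S_1/S_0.
  S_0^{−1} = 3^{−1} = 9 (mod 13), so α_err = 12·9 = 108 ≡ 4 = α_5. Error position i = 5.
  Consistency check: S_2/S_1 = 9·12 = 108 ≡ 4 = α_err ✓ (single-error assumption holds).
Step 4: error magnitude e = S_0/v_5 = S_0·∏_{j≠5}(α_5 − α_j) = 3·5 = 15 ≡ 2 (mod 13).
Step 5: correct position 5: c_5 = r_5 − e = 11 − 2 ≡ 9 (mod 13). Hence c = [12, 6, 8, 11, 9].
  Check: interpolating c through the α_i gives m(x) = 2 + 5·x (degree < 2) with m(α_i) = c_i for every i, so c is indeed a codeword.


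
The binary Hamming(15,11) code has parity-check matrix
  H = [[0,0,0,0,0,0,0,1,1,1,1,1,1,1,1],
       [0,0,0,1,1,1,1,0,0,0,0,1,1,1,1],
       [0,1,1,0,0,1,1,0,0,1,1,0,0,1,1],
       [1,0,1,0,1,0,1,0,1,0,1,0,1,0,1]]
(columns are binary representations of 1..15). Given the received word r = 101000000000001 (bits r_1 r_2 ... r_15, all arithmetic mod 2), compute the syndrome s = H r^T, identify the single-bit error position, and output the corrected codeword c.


s = (1, 1, 0, 1)^T, error position = 13, corrected codeword c = 101000000000101

Compute s = H r^T mod 2 one row at a time:
  s_1 = 0 + 0 + 0 + 0 + 0 + 0 + 0 + 1 = 1 ≡ 1 (mod 2).
  s_2 = 0 + 0 + 0 + 0 + 0 + 0 + 0 + 1 = 1 ≡ 1 (mod 2).
  s_3 = 0 + 1 + 0 + 0 + 0 + 0 + 0 + 1 = 2 ≡ 0 (mod 2).
  s_4 = 1 + 1 + 0 + 0 + 0 + 0 + 0 + 1 = 3 ≡ 1 (mod 2).
s = (1, 1, 0, 1)^T — this equals column 13 of H (binary 1101), so error is at position 13.
Correct: flip bit 13 of r = 101000000000001 to get c = 101000000000101.


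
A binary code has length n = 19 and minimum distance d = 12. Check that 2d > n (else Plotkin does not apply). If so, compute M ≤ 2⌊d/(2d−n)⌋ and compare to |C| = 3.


Plotkin bound M ≤ 4; given |C| = 3 ≤ bound (satisfied).

Check applicability: 2d = 24, n = 19.
2d − n = 5 > 0, so Plotkin applies.
Compute d/(2d−n) = 12/5 ≈ 2.4000.
⌊d/(2d−n)⌋ = 2.
Plotkin bound: M ≤ 2·2 = 4.
Given |C| = 3, check: satisfied.
This |C| is below the Plotkin bound.


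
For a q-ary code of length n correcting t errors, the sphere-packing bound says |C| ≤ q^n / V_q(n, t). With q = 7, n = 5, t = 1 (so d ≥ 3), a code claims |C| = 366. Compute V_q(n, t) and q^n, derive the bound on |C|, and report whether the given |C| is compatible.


V_q(n, t) = 31, q^n = 16807, Hamming bound = 542, |C| = 366 ≤ bound (satisfied).

Step 1: Compute V_q(n, t) = Σ_{j=0}^1 C(n, j) (q−1)^j.
  j = 0: C(5,0)·(6)^0 = 1·1 = 1.
  j = 1: C(5,1)·(6)^1 = 5·6 = 30.
  V_q(n, t) = 1 + 30 = 31.
Step 2: q^n = 7^5 = 16807.
Step 3: Hamming bound ⌊q^n / V_q(n,t)⌋ = ⌊16807/31⌋ = 542.
Step 4: Compare |C| = 366 to 542: satisfied.
The claimed |C| lies below the Hamming bound.


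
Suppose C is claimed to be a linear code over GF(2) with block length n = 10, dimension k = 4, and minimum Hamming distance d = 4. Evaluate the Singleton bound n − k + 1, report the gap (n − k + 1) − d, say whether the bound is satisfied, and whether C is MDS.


Singleton RHS = n − k + 1 = 7, slack = 3, bound satisfied, not MDS.

Singleton bound: d ≤ n − k + 1.
Here n = 10, k = 4, so n − k + 1 = 7.
Given d = 4, check d ≤ 7: YES.
Slack = (n − k + 1) − d = 3.
The code is NOT MDS (slack = 3 > 0).
Description: the claimed parameters are [10, 4, 4]_2; such a code would be non-MDS.


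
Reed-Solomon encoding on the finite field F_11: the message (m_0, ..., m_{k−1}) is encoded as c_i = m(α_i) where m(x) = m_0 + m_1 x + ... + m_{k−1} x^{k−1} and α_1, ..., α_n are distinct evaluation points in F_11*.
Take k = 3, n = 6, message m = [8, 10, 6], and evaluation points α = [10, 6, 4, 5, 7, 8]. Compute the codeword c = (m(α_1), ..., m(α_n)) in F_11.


c = [4, 9, 1, 10, 9, 10]

Message polynomial: m(x) = 8 + 10·x + 6·x^2 (mod 11).
For each evaluation point α_i, compute m(α_i) mod 11:
  α_1 = 10: Horner steps 6 → 4 → 4, so m(10) = 4.
  α_2 = 6: Horner steps 6 → 2 → 9, so m(6) = 9.
  α_3 = 4: Horner steps 6 → 1 → 1, so m(4) = 1.
  α_4 = 5: Horner steps 6 → 7 → 10, so m(5) = 10.
  α_5 = 7: Horner steps 6 → 8 → 9, so m(7) = 9.
  α_6 = 8: Horner steps 6 → 3 → 10, so m(8) = 10.
Codeword c = [4, 9, 1, 10, 9, 10] ∈ F_11^6.


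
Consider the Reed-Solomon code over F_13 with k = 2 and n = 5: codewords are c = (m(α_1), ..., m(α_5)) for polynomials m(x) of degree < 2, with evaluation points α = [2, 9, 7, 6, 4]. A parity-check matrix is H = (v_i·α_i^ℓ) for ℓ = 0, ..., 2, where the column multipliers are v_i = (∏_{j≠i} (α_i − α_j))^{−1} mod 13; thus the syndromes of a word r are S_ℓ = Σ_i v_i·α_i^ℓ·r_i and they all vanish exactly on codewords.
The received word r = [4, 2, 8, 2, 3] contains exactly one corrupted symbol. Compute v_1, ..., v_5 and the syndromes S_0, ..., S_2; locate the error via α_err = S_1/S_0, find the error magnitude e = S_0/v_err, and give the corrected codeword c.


S = (4, 10, 12), error at position 2, error magnitude e = 8, c = [4, 7, 8, 2, 3].

Step 1: column multipliers v_i = (∏_{j≠i}(α_i − α_j))^{−1} mod 13.
  i = 1 (α = 2): (2−9)(2−7)(2−6)(2−4) = (−7)·(−5)·(−4)·(−2) = 280 ≡ 7, so v_1 = 7^{−1} = 2 (mod 13).
  i = 2 (α = 9): (9−2)(9−7)(9−6)(9−4) = 7·2·3·5 = 210 ≡ 2, so v_2 = 2^{−1} = 7 (mod 13).
  i = 3 (α = 7): (7−2)(7−9)(7−6)(7−4) = 5·(−2)·1·3 = −30 ≡ 9, so v_3 = 9^{−1} = 3 (mod 13).
  i = 4 (α = 6): (6−2)(6−9)(6−7)(6−4) = 4·(−3)·(−1)·2 = 24 ≡ 11, so v_4 = 11^{−1} = 6 (mod 13).
  i = 5 (α = 4): (4−2)(4−9)(4−7)(4−6) = 2·(−5)·(−3)·(−2) = −60 ≡ 5, so v_5 = 5^{−1} = 8 (mod 13).
  v = [2, 7, 3, 6, 8].
Step 2: syndromes of r = [4, 2, 8, 2, 3] (all sums mod 13).
  S_0 = Σ v_i r_i = 2·4 + 7·2 + 3·8 + 6·2 + 8·3 = 82 ≡ 4.
  S_1 = Σ v_i α_i r_i = 2·2·4 + 7·9·2 + 3·7·8 + 6·6·2 + 8·4·3 = 478 ≡ 10.
  α_i^2 mod 13 = [4, 3, 10, 10, 3].
  S_2 = Σ v_i α_i^2 r_i = 2·4·4 + 7·3·2 + 3·10·8 + 6·10·2 + 8·3·3 = 506 ≡ 12.
  S = (4, 10, 12) ≠ 0, so r is not a codeword (an error is present).
Step 3: locate the error. For a single error e at position i, S_ℓ = v_i·e·α_i^ℓ, so α_err = S_1/S_0.
  S_0^{−1} = 4^{−1} = 10 (mod 13), so α_err = 10·10 = 100 ≡ 9 = α_2. Error position i = 2.
  Consistency check: S_2/S_1 = 12·4 = 48 ≡ 9 = α_err ✓ (single-error assumption holds).
Step 4: error magnitude e = S_0/v_2 = S_0·∏_{j≠2}(α_2 − α_j) = 4·2 = 8 ≡ 8 (mod 13).
Step 5: correct position 2: c_2 = r_2 − e = 2 − 8 ≡ 7 (mod 13). Hence c = [4, 7, 8, 2, 3].
  Check: interpolating c through the α_i gives m(x) = 5 + 6·x (degree < 2) with m(α_i) = c_i for every i, so c is indeed a codeword.


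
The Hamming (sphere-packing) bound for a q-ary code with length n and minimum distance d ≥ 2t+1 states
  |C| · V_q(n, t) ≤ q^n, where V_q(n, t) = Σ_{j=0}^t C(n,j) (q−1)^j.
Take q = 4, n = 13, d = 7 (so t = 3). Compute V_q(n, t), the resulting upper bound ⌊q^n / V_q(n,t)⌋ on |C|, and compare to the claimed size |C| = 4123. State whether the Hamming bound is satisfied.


V_q(n, t) = 8464, q^n = 67108864, Hamming bound = 7928, |C| = 4123 ≤ bound (satisfied).

Step 1: Compute V_q(n, t) = Σ_{j=0}^3 C(n, j) (q−1)^j.
  j = 0: C(13,0)·(3)^0 = 1·1 = 1.
  j = 1: C(13,1)·(3)^1 = 13·3 = 39.
  j = 2: C(13,2)·(3)^2 = 78·9 = 702.
  j = 3: C(13,3)·(3)^3 = 286·27 = 7722.
  V_q(n, t) = 1 + 39 + 702 + 7722 = 8464.
Step 2: q^n = 4^13 = 67108864.
Step 3: Hamming bound ⌊q^n / V_q(n,t)⌋ = ⌊67108864/8464⌋ = 7928.
Step 4: Compare |C| = 4123 to 7928: satisfied.
The claimed |C| lies below the Hamming bound.


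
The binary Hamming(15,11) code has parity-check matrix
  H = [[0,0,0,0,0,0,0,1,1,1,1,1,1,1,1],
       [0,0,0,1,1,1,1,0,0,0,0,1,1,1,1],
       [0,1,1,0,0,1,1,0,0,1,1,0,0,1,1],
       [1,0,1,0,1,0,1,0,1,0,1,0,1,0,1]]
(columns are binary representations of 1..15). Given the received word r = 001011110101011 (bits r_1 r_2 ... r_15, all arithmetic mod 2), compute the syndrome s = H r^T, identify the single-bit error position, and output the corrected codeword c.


s = (1, 0, 0, 0)^T, error position = 8, corrected codeword c = 001011100101011

Compute s = H r^T mod 2 one row at a time:
  s_1 = 1 + 0 + 1 + 0 + 1 + 0 + 1 + 1 = 5 ≡ 1 (mod 2).
  s_2 = 0 + 1 + 1 + 1 + 1 + 0 + 1 + 1 = 6 ≡ 0 (mod 2).
  s_3 = 0 + 1 + 1 + 1 + 1 + 0 + 1 + 1 = 6 ≡ 0 (mod 2).
  s_4 = 0 + 1 + 1 + 1 + 0 + 0 + 0 + 1 = 4 ≡ 0 (mod 2).
s = (1, 0, 0, 0)^T — this equals column 8 of H (binary 1000), so error is at position 8.
Correct: flip bit 8 of r = 001011110101011 to get c = 001011100101011.


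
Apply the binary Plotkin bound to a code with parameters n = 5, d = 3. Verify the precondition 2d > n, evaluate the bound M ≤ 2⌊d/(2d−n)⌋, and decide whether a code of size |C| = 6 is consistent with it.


Plotkin bound M ≤ 6; given |C| = 6 ≤ bound (satisfied).

Check applicability: 2d = 6, n = 5.
2d − n = 1 > 0, so Plotkin applies.
Compute d/(2d−n) = 3/1 ≈ 3.0000.
⌊d/(2d−n)⌋ = 3.
Plotkin bound: M ≤ 2·3 = 6.
Given |C| = 6, check: satisfied.
This |C| is at the Plotkin bound.
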